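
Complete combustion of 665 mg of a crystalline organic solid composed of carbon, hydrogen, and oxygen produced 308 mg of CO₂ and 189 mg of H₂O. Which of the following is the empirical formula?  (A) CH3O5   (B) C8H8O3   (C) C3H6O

mol C = 0.308 g CO₂ ÷ 44.009 g/mol = 0.006999 mol
mol H = 2 × 0.189 g H₂O ÷ 18.015 g/mol = 0.02098 mol
mass O = 0.665 − (0.08406 + 0.02115) = 0.5598 g → mol O = 0.5598 ÷ 15.999 = 0.03499 mol
Divide by the smallest (0.006999 mol): C 1.000, H 2.998, O 4.999

(A) CH3O5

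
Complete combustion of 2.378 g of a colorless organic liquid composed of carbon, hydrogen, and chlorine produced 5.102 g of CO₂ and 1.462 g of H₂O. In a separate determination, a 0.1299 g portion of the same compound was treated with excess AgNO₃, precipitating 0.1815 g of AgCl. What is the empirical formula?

mol C = 5.102 g CO₂ ÷ 44.009 g/mol = 0.11593 mol
mol H = 2 × 1.462 g H₂O ÷ 18.015 g/mol = 0.16231 mol
From the AgCl data: mol Cl per gram of compound = (0.1815 ÷ 143.318) ÷ 0.1299 = 0.0097491 mol/g, so in the 2.378 g combustion sample mol Cl = 0.023183 mol
Divide by the smallest (0.023183 mol): C 5.001, H 7.001, Cl 1.000

C5H7Cl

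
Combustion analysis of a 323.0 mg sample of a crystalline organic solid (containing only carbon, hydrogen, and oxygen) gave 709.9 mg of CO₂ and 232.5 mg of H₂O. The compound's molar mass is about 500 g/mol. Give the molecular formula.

mol C = 0.7099 g CO₂ ÷ 44.009 g/mol = 0.016131 mol
mol H = 2 × 0.2325 g H₂O ÷ 18.015 g/mol = 0.025812 mol
mass O = 0.3230 − (0.19375 + 0.026018) = 0.10323 g → mol O = 0.10323 ÷ 15.999 = 0.0064526 mol
Divide by the smallest (0.0064526 mol): C 2.500, H 4.000, O 1.000
Multiplying each by 2 gives whole numbers: C 5.00, H 8.00, O 2.00
Empirical formula: C5H8O2
Empirical-formula mass = 100.12 g/mol; 500 ÷ 100.12 ≈ 5, so the molecular formula is C25H40O10.

C25H40O10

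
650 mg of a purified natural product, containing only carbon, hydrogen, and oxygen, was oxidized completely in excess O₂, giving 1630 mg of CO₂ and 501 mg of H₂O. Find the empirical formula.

mol C = 1.63 g CO₂ ÷ 44.009 g/mol = 0.03704 mol
mol H = 2 × 0.501 g H₂O ÷ 18.015 g/mol = 0.05562 mol
mass O = 0.650 − (0.4449 + 0.05607) = 0.1491 g → mol O = 0.1491 ÷ 15.999 = 0.009318 mol
Divide by the smallest (0.009318 mol): C 3.975, H 5.969, O 1.000

C4H6O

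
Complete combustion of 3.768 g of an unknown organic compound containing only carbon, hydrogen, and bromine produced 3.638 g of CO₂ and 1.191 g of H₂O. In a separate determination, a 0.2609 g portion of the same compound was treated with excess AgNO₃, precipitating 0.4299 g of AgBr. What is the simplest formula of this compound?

C5H8Br2

mol C = 3.638 g CO₂ ÷ 44.009 g/mol = 0.082665 mol
mol H = 2 × 1.191 g H₂O ÷ 18.015 g/mol = 0.13222 mol
From the AgBr data: mol Br per gram of compound = (0.4299 ÷ 187.772) ÷ 0.2609 = 0.0087753 mol/g, so in the 3.768 g combustion sample mol Br = 0.033065 mol
Divide by the smallest (0.033065 mol): C 2.500, H 3.999, Br 1.000
Multiplying each by 2 gives whole numbers: C 5.00, H 8.00, Br 2.00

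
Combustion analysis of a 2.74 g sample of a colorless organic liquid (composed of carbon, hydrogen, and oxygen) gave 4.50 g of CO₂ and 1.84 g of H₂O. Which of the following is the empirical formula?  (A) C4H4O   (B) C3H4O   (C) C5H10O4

(C) C5H10O4

mol C = 4.50 g CO₂ ÷ 44.009 g/mol = 0.1023 mol
mol H = 2 × 1.84 g H₂O ÷ 18.015 g/mol = 0.2043 mol
mass O = 2.74 − (1.228 + 0.2059) = 1.306 g → mol O = 1.306 ÷ 15.999 = 0.08163 mol
Divide by the smallest (0.08163 mol): C 1.253, H 2.503, O 1.000
Multiplying each by 4 gives whole numbers: C 5.01, H 10.01, O 4.00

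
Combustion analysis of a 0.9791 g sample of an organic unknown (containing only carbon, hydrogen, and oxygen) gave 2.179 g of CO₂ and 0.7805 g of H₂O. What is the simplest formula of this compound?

mol C = 2.179 g CO₂ ÷ 44.009 g/mol = 0.049513 mol
mol H = 2 × 0.7805 g H₂O ÷ 18.015 g/mol = 0.086650 mol
mass O = 0.9791 − (0.59470 + 0.087343) = 0.29706 g → mol O = 0.29706 ÷ 15.999 = 0.018567 mol
Divide by the smallest (0.018567 mol): C 2.667, H 4.667, O 1.000
Multiplying each by 3 gives whole numbers: C 8.00, H 14.00, O 3.00

C8H14O3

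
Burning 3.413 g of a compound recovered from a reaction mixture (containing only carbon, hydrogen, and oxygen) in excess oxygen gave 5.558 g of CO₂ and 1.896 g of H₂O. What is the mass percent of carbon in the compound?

mol C = 5.558 g CO₂ ÷ 44.009 g/mol = 0.12629 mol
mol H = 2 × 1.896 g H₂O ÷ 18.015 g/mol = 0.21049 mol
mass O = 3.413 − (1.5169 + 0.21218) = 1.6839 g → mol O = 1.6839 ÷ 15.999 = 0.10525 mol
mass % C = 1.5169 g ÷ 3.413 g × 100%

44.44%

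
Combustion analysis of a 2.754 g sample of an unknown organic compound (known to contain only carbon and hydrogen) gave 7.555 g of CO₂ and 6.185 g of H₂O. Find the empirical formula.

mol C = 7.555 g CO₂ ÷ 44.009 g/mol = 0.17167 mol
mol H = 2 × 6.185 g H₂O ÷ 18.015 g/mol = 0.68665 mol
Divide by the smallest (0.17167 mol): C 1.000, H 4.000

CH4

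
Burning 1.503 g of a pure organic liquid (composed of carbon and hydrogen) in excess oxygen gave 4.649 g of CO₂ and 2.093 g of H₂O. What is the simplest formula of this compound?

mol C = 4.649 g CO₂ ÷ 44.009 g/mol = 0.10564 mol
mol H = 2 × 2.093 g H₂O ÷ 18.015 g/mol = 0.23236 mol
Divide by the smallest (0.10564 mol): C 1.000, H 2.200
Multiplying each by 5 gives whole numbers: C 5.00, H 11.00

C5H11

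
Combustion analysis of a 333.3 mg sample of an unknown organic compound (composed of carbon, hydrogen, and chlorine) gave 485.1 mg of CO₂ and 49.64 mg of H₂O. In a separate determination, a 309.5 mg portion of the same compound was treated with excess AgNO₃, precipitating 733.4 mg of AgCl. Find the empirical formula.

mol C = 0.4851 g CO₂ ÷ 44.009 g/mol = 0.011023 mol
mol H = 2 × 0.04964 g H₂O ÷ 18.015 g/mol = 0.0055110 mol
From the AgCl data: mol Cl per gram of compound = (0.7334 ÷ 143.318) ÷ 0.3095 = 0.016534 mol/g, so in the 0.3333 g combustion sample mol Cl = 0.0055108 mol
Divide by the smallest (0.0055108 mol): C 2.000, H 1.000, Cl 1.000

C2HCl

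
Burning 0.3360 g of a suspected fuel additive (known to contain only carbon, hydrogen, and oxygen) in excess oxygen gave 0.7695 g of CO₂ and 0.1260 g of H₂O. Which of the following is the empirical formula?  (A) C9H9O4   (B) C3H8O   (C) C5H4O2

mol C = 0.7695 g CO₂ ÷ 44.009 g/mol = 0.017485 mol
mol H = 2 × 0.1260 g H₂O ÷ 18.015 g/mol = 0.013988 mol
mass O = 0.3360 − (0.21001 + 0.014100) = 0.11189 g → mol O = 0.11189 ÷ 15.999 = 0.0069934 mol
Divide by the smallest (0.0069934 mol): C 2.500, H 2.000, O 1.000
Multiplying each by 2 gives whole numbers: C 5.00, H 4.00, O 2.00

(C) C5H4O2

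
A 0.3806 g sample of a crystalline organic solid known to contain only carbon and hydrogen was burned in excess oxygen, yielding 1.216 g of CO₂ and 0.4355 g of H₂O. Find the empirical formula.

mol C = 1.216 g CO₂ ÷ 44.009 g/mol = 0.027631 mol
mol H = 2 × 0.4355 g H₂O ÷ 18.015 g/mol = 0.048349 mol
Divide by the smallest (0.027631 mol): C 1.000, H 1.750
Multiplying each by 4 gives whole numbers: C 4.00, H 7.00

C4H7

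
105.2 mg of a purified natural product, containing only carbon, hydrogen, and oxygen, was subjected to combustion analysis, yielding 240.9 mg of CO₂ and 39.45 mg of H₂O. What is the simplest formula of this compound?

C5H4O2

mol C = 0.2409 g CO₂ ÷ 44.009 g/mol = 0.0054739 mol
mol H = 2 × 0.03945 g H₂O ÷ 18.015 g/mol = 0.0043797 mol
mass O = 0.1052 − (0.065747 + 0.0044147) = 0.035039 g → mol O = 0.035039 ÷ 15.999 = 0.0021900 mol
Divide by the smallest (0.0021900 mol): C 2.499, H 2.000, O 1.000
Multiplying each by 2 gives whole numbers: C 5.00, H 4.00, O 2.00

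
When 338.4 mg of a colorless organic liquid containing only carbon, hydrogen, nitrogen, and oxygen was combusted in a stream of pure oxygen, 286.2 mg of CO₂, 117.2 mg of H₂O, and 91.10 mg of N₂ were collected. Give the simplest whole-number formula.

mol C = 0.2862 g CO₂ ÷ 44.009 g/mol = 0.0065032 mol
mol H = 2 × 0.1172 g H₂O ÷ 18.015 g/mol = 0.013011 mol
mol N = 2 × 0.09110 g N₂ ÷ 28.014 g/mol = 0.0065039 mol
mass O = 0.3384 − (0.078110 + 0.013115 + 0.091100) = 0.15607 g → mol O = 0.15607 ÷ 15.999 = 0.0097553 mol
Divide by the smallest (0.0065032 mol): C 1.000, H 2.001, N 1.000, O 1.500
Multiplying each by 2 gives whole numbers: C 2.00, H 4.00, N 2.00, O 3.00

C2H4N2O3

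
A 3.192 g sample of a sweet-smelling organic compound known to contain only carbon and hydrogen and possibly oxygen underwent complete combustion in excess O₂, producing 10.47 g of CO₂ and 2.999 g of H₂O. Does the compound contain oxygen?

no

mol C = 10.47 g CO₂ ÷ 44.009 g/mol = 0.23791 mol
mol H = 2 × 2.999 g H₂O ÷ 18.015 g/mol = 0.33294 mol
C and H together account for 3.1931 g — essentially the entire 3.192 g sample — so the compound contains no oxygen.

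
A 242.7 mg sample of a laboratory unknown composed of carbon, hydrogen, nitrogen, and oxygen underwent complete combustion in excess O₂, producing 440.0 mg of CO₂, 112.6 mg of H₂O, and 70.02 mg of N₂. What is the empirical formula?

C4H5N2O

mol C = 0.4400 g CO₂ ÷ 44.009 g/mol = 0.0099980 mol
mol H = 2 × 0.1126 g H₂O ÷ 18.015 g/mol = 0.012501 mol
mol N = 2 × 0.07002 g N₂ ÷ 28.014 g/mol = 0.0049989 mol
mass O = 0.2427 − (0.12009 + 0.012601 + 0.070020) = 0.039994 g → mol O = 0.039994 ÷ 15.999 = 0.0024998 mol
Divide by the smallest (0.0024998 mol): C 4.000, H 5.001, N 2.000, O 1.000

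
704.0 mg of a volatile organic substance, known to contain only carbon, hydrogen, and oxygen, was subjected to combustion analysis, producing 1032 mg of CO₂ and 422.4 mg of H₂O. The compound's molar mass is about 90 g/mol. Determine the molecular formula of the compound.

mol C = 1.032 g CO₂ ÷ 44.009 g/mol = 0.023450 mol
mol H = 2 × 0.4224 g H₂O ÷ 18.015 g/mol = 0.046894 mol
mass O = 0.7040 − (0.28165 + 0.047269) = 0.37508 g → mol O = 0.37508 ÷ 15.999 = 0.023444 mol
Divide by the smallest (0.023444 mol): C 1.000, H 2.000, O 1.000
Empirical formula: CH2O
Empirical-formula mass = 30.03 g/mol; 90 ÷ 30.03 ≈ 3, so the molecular formula is C3H6O3.

C3H6O3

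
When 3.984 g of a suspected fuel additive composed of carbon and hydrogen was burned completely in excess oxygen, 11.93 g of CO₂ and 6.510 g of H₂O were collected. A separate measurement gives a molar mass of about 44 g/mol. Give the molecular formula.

C3H8

mol C = 11.93 g CO₂ ÷ 44.009 g/mol = 0.27108 mol
mol H = 2 × 6.510 g H₂O ÷ 18.015 g/mol = 0.72273 mol
Divide by the smallest (0.27108 mol): C 1.000, H 2.666
Multiplying each by 3 gives whole numbers: C 3.00, H 8.00
Empirical formula: C3H8
Empirical-formula mass = 44.10 g/mol; 44 ÷ 44.10 ≈ 1, so the molecular formula is C3H8.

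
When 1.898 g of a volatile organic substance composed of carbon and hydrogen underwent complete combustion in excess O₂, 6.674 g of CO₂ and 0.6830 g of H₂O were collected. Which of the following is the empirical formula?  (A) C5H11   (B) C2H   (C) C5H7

(B) C2H

mol C = 6.674 g CO₂ ÷ 44.009 g/mol = 0.15165 mol
mol H = 2 × 0.6830 g H₂O ÷ 18.015 g/mol = 0.075826 mol
Divide by the smallest (0.075826 mol): C 2.000, H 1.000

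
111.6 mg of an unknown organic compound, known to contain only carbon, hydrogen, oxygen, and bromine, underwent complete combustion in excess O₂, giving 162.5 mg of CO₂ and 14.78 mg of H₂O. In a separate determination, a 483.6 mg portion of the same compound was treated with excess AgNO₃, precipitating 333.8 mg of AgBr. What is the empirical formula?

C9H4BrO5

mol C = 0.1625 g CO₂ ÷ 44.009 g/mol = 0.0036924 mol
mol H = 2 × 0.01478 g H₂O ÷ 18.015 g/mol = 0.0016409 mol
From the AgBr data: mol Br per gram of compound = (0.3338 ÷ 187.772) ÷ 0.4836 = 0.0036759 mol/g, so in the 0.1116 g combustion sample mol Br = 0.00041024 mol
mass O = 0.1116 − (0.044350 + 0.0016540 + 0.032779) = 0.032817 g → mol O = 0.032817 ÷ 15.999 = 0.0020512 mol
Divide by the smallest (0.00041024 mol): C 9.001, H 4.000, Br 1.000, O 5.000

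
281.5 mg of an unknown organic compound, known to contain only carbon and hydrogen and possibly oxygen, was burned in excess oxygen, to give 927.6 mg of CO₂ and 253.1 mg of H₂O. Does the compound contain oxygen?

no

mol C = 0.9276 g CO₂ ÷ 44.009 g/mol = 0.021078 mol
mol H = 2 × 0.2531 g H₂O ÷ 18.015 g/mol = 0.028099 mol
C and H together account for 0.28149 g — essentially the entire 0.2815 g sample — so the compound contains no oxygen.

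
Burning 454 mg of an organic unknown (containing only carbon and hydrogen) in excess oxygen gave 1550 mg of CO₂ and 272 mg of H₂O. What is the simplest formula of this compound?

mol C = 1.55 g CO₂ ÷ 44.009 g/mol = 0.03522 mol
mol H = 2 × 0.272 g H₂O ÷ 18.015 g/mol = 0.03020 mol
Divide by the smallest (0.03020 mol): C 1.166, H 1.000
Multiplying each by 6 gives whole numbers: C 7.00, H 6.00

C7H6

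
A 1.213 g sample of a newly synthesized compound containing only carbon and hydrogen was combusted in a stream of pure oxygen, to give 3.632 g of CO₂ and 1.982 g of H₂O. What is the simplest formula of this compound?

mol C = 3.632 g CO₂ ÷ 44.009 g/mol = 0.082529 mol
mol H = 2 × 1.982 g H₂O ÷ 18.015 g/mol = 0.22004 mol
Divide by the smallest (0.082529 mol): C 1.000, H 2.666
Multiplying each by 3 gives whole numbers: C 3.00, H 8.00

C3H8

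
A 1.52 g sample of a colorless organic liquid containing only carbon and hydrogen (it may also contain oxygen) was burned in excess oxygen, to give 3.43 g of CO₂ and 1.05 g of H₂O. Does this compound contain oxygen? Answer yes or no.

yes

mol C = 3.43 g CO₂ ÷ 44.009 g/mol = 0.07794 mol
mol H = 2 × 1.05 g H₂O ÷ 18.015 g/mol = 0.1166 mol
C and H account for only 1.054 g of the 1.52 g sample; the remaining 0.4664 g must be oxygen.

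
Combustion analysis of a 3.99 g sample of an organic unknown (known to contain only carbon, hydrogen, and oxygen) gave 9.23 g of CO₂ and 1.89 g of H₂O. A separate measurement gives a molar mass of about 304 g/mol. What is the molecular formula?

C16H16O6

mol C = 9.23 g CO₂ ÷ 44.009 g/mol = 0.2097 mol
mol H = 2 × 1.89 g H₂O ÷ 18.015 g/mol = 0.2098 mol
mass O = 3.99 − (2.519 + 0.2115) = 1.259 g → mol O = 1.259 ÷ 15.999 = 0.07872 mol
Divide by the smallest (0.07872 mol): C 2.664, H 2.665, O 1.000
Multiplying each by 3 gives whole numbers: C 7.99, H 8.00, O 3.00
Empirical formula: C8H8O3
Empirical-formula mass = 152.15 g/mol; 304 ÷ 152.15 ≈ 2, so the molecular formula is C16H16O6.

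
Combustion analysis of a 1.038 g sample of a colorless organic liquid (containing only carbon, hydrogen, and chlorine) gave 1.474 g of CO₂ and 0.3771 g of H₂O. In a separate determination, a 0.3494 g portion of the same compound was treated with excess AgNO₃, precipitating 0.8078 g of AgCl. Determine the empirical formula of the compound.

C4H5Cl2

mol C = 1.474 g CO₂ ÷ 44.009 g/mol = 0.033493 mol
mol H = 2 × 0.3771 g H₂O ÷ 18.015 g/mol = 0.041865 mol
From the AgCl data: mol Cl per gram of compound = (0.8078 ÷ 143.318) ÷ 0.3494 = 0.016132 mol/g, so in the 1.038 g combustion sample mol Cl = 0.016745 mol
Divide by the smallest (0.016745 mol): C 2.000, H 2.500, Cl 1.000
Multiplying each by 2 gives whole numbers: C 4.00, H 5.00, Cl 2.00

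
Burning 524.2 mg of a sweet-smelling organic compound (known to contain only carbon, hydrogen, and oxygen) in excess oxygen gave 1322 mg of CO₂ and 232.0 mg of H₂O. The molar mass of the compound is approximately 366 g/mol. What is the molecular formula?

C21H18O6

mol C = 1.322 g CO₂ ÷ 44.009 g/mol = 0.030039 mol
mol H = 2 × 0.2320 g H₂O ÷ 18.015 g/mol = 0.025756 mol
mass O = 0.5242 − (0.36080 + 0.025962) = 0.13744 g → mol O = 0.13744 ÷ 15.999 = 0.0085903 mol
Divide by the smallest (0.0085903 mol): C 3.497, H 2.998, O 1.000
Multiplying each by 2 gives whole numbers: C 6.99, H 6.00, O 2.00
Empirical formula: C7H6O2
Empirical-formula mass = 122.12 g/mol; 366 ÷ 122.12 ≈ 3, so the molecular formula is C21H18O6.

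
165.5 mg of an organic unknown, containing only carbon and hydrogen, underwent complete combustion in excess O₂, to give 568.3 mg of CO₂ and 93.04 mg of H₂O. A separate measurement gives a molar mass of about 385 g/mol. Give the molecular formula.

C30H24

mol C = 0.5683 g CO₂ ÷ 44.009 g/mol = 0.012913 mol
mol H = 2 × 0.09304 g H₂O ÷ 18.015 g/mol = 0.010329 mol
Divide by the smallest (0.010329 mol): C 1.250, H 1.000
Multiplying each by 4 gives whole numbers: C 5.00, H 4.00
Empirical formula: C5H4
Empirical-formula mass = 64.09 g/mol; 385 ÷ 64.09 ≈ 6, so the molecular formula is C30H24.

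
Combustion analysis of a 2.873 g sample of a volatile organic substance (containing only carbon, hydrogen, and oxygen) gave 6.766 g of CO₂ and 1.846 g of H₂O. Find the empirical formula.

C3H4O

mol C = 6.766 g CO₂ ÷ 44.009 g/mol = 0.15374 mol
mol H = 2 × 1.846 g H₂O ÷ 18.015 g/mol = 0.20494 mol
mass O = 2.873 − (1.8466 + 0.20658) = 0.81983 g → mol O = 0.81983 ÷ 15.999 = 0.051243 mol
Divide by the smallest (0.051243 mol): C 3.000, H 3.999, O 1.000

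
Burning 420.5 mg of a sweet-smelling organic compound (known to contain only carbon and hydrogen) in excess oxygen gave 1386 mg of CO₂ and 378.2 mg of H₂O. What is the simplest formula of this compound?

mol C = 1.386 g CO₂ ÷ 44.009 g/mol = 0.031494 mol
mol H = 2 × 0.3782 g H₂O ÷ 18.015 g/mol = 0.041987 mol
Divide by the smallest (0.031494 mol): C 1.000, H 1.333
Multiplying each by 3 gives whole numbers: C 3.00, H 4.00

C3H4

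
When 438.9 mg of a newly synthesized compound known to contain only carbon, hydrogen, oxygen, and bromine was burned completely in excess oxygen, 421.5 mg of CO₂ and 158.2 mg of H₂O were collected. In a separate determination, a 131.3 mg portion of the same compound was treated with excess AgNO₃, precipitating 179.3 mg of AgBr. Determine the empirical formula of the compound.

mol C = 0.4215 g CO₂ ÷ 44.009 g/mol = 0.0095776 mol
mol H = 2 × 0.1582 g H₂O ÷ 18.015 g/mol = 0.017563 mol
From the AgBr data: mol Br per gram of compound = (0.1793 ÷ 187.772) ÷ 0.1313 = 0.0072725 mol/g, so in the 0.4389 g combustion sample mol Br = 0.0031919 mol
mass O = 0.4389 − (0.11504 + 0.017704 + 0.25505) = 0.051114 g → mol O = 0.051114 ÷ 15.999 = 0.0031948 mol
Divide by the smallest (0.0031919 mol): C 3.001, H 5.502, Br 1.000, O 1.001
Multiplying each by 2 gives whole numbers: C 6.00, H 11.00, Br 2.00, O 2.00

C6H11Br2O2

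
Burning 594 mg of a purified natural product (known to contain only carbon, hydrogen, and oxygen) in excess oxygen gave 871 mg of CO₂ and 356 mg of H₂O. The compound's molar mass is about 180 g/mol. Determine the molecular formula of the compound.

mol C = 0.871 g CO₂ ÷ 44.009 g/mol = 0.01979 mol
mol H = 2 × 0.356 g H₂O ÷ 18.015 g/mol = 0.03952 mol
mass O = 0.594 − (0.2377 + 0.03984) = 0.3164 g → mol O = 0.3164 ÷ 15.999 = 0.01978 mol
Divide by the smallest (0.01978 mol): C 1.001, H 1.998, O 1.000
Empirical formula: CH2O
Empirical-formula mass = 30.03 g/mol; 180 ÷ 30.03 ≈ 6, so the molecular formula is C6H12O6.

C6H12O6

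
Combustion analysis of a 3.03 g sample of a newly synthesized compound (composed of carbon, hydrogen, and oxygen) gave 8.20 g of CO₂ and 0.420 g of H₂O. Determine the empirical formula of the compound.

C4HO

mol C = 8.20 g CO₂ ÷ 44.009 g/mol = 0.1863 mol
mol H = 2 × 0.420 g H₂O ÷ 18.015 g/mol = 0.04663 mol
mass O = 3.03 − (2.238 + 0.04700) = 0.7450 g → mol O = 0.7450 ÷ 15.999 = 0.04657 mol
Divide by the smallest (0.04657 mol): C 4.001, H 1.001, O 1.000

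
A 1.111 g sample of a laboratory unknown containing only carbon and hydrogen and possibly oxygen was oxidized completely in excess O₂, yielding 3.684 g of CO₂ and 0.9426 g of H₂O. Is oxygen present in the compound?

no

mol C = 3.684 g CO₂ ÷ 44.009 g/mol = 0.083710 mol
mol H = 2 × 0.9426 g H₂O ÷ 18.015 g/mol = 0.10465 mol
C and H together account for 1.1109 g — essentially the entire 1.111 g sample — so the compound contains no oxygen.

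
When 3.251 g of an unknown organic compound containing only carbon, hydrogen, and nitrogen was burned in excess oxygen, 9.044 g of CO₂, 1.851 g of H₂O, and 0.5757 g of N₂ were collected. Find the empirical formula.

mol C = 9.044 g CO₂ ÷ 44.009 g/mol = 0.20550 mol
mol H = 2 × 1.851 g H₂O ÷ 18.015 g/mol = 0.20550 mol
mol N = 2 × 0.5757 g N₂ ÷ 28.014 g/mol = 0.041101 mol
Divide by the smallest (0.041101 mol): C 5.000, H 5.000, N 1.000

C5H5N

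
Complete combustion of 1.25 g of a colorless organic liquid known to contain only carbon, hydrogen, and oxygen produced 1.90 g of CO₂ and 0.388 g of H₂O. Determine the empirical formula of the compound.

mol C = 1.90 g CO₂ ÷ 44.009 g/mol = 0.04317 mol
mol H = 2 × 0.388 g H₂O ÷ 18.015 g/mol = 0.04308 mol
mass O = 1.25 − (0.5186 + 0.04342) = 0.6880 g → mol O = 0.6880 ÷ 15.999 = 0.04300 mol
Divide by the smallest (0.04300 mol): C 1.004, H 1.002, O 1.000

CHO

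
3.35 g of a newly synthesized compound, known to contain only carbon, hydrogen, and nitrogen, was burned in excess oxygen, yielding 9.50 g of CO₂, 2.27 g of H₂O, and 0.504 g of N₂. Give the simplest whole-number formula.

mol C = 9.50 g CO₂ ÷ 44.009 g/mol = 0.2159 mol
mol H = 2 × 2.27 g H₂O ÷ 18.015 g/mol = 0.2520 mol
mol N = 2 × 0.504 g N₂ ÷ 28.014 g/mol = 0.03598 mol
Divide by the smallest (0.03598 mol): C 5.999, H 7.004, N 1.000

C6H7N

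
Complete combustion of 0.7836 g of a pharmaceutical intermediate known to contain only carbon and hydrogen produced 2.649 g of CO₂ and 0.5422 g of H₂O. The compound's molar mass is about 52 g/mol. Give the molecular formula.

C4H4

mol C = 2.649 g CO₂ ÷ 44.009 g/mol = 0.060192 mol
mol H = 2 × 0.5422 g H₂O ÷ 18.015 g/mol = 0.060194 mol
Divide by the smallest (0.060192 mol): C 1.000, H 1.000
Empirical formula: CH
Empirical-formula mass = 13.02 g/mol; 52 ÷ 13.02 ≈ 4, so the molecular formula is C4H4.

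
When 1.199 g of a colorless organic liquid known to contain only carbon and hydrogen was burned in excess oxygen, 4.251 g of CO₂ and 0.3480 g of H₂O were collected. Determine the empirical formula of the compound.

C5H2

mol C = 4.251 g CO₂ ÷ 44.009 g/mol = 0.096594 mol
mol H = 2 × 0.3480 g H₂O ÷ 18.015 g/mol = 0.038634 mol
Divide by the smallest (0.038634 mol): C 2.500, H 1.000
Multiplying each by 2 gives whole numbers: C 5.00, H 2.00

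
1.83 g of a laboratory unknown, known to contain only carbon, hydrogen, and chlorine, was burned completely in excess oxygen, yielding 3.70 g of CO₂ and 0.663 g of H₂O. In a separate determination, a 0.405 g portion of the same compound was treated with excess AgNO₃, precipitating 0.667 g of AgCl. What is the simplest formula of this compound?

mol C = 3.70 g CO₂ ÷ 44.009 g/mol = 0.08407 mol
mol H = 2 × 0.663 g H₂O ÷ 18.015 g/mol = 0.07361 mol
From the AgCl data: mol Cl per gram of compound = (0.667 ÷ 143.318) ÷ 0.405 = 0.01149 mol/g, so in the 1.83 g combustion sample mol Cl = 0.02103 mol
Divide by the smallest (0.02103 mol): C 3.998, H 3.500, Cl 1.000
Multiplying each by 2 gives whole numbers: C 8.00, H 7.00, Cl 2.00

C8H7Cl2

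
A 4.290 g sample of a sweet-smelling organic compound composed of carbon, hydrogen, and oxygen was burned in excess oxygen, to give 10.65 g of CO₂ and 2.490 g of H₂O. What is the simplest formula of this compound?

mol C = 10.65 g CO₂ ÷ 44.009 g/mol = 0.24200 mol
mol H = 2 × 2.490 g H₂O ÷ 18.015 g/mol = 0.27644 mol
mass O = 4.290 − (2.9066 + 0.27865) = 1.1047 g → mol O = 1.1047 ÷ 15.999 = 0.069050 mol
Divide by the smallest (0.069050 mol): C 3.505, H 4.003, O 1.000
Multiplying each by 2 gives whole numbers: C 7.01, H 8.01, O 2.00

C7H8O2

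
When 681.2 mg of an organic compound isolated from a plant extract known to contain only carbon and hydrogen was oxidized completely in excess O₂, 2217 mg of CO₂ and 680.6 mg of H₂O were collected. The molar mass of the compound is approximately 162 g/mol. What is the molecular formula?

mol C = 2.217 g CO₂ ÷ 44.009 g/mol = 0.050376 mol
mol H = 2 × 0.6806 g H₂O ÷ 18.015 g/mol = 0.075559 mol
Divide by the smallest (0.050376 mol): C 1.000, H 1.500
Multiplying each by 2 gives whole numbers: C 2.00, H 3.00
Empirical formula: C2H3
Empirical-formula mass = 27.05 g/mol; 162 ÷ 27.05 ≈ 6, so the molecular formula is C12H18.

C12H18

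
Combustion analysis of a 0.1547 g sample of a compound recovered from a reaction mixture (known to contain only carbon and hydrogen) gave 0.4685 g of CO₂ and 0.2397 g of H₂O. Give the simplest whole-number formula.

C2H5

mol C = 0.4685 g CO₂ ÷ 44.009 g/mol = 0.010646 mol
mol H = 2 × 0.2397 g H₂O ÷ 18.015 g/mol = 0.026611 mol
Divide by the smallest (0.010646 mol): C 1.000, H 2.500
Multiplying each by 2 gives whole numbers: C 2.00, H 5.00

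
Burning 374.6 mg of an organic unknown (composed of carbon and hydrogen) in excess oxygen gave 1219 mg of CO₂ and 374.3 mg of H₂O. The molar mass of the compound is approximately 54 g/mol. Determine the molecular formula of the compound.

mol C = 1.219 g CO₂ ÷ 44.009 g/mol = 0.027699 mol
mol H = 2 × 0.3743 g H₂O ÷ 18.015 g/mol = 0.041554 mol
Divide by the smallest (0.027699 mol): C 1.000, H 1.500
Multiplying each by 2 gives whole numbers: C 2.00, H 3.00
Empirical formula: C2H3
Empirical-formula mass = 27.05 g/mol; 54 ÷ 27.05 ≈ 2, so the molecular formula is C4H6.

C4H6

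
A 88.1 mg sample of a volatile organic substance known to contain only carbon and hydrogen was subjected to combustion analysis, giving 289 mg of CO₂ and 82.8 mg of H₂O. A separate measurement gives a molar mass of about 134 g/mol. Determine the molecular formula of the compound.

C10H14

mol C = 0.289 g CO₂ ÷ 44.009 g/mol = 0.006567 mol
mol H = 2 × 0.0828 g H₂O ÷ 18.015 g/mol = 0.009192 mol
Divide by the smallest (0.006567 mol): C 1.000, H 1.400
Multiplying each by 5 gives whole numbers: C 5.00, H 7.00
Empirical formula: C5H7
Empirical-formula mass = 67.11 g/mol; 134 ÷ 67.11 ≈ 2, so the molecular formula is C10H14.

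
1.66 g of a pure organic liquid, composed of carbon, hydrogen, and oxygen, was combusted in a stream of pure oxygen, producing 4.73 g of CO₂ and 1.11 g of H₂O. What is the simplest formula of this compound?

mol C = 4.73 g CO₂ ÷ 44.009 g/mol = 0.1075 mol
mol H = 2 × 1.11 g H₂O ÷ 18.015 g/mol = 0.1232 mol
mass O = 1.66 − (1.291 + 0.1242) = 0.2449 g → mol O = 0.2449 ÷ 15.999 = 0.01531 mol
Divide by the smallest (0.01531 mol): C 7.022, H 8.052, O 1.000

C7H8O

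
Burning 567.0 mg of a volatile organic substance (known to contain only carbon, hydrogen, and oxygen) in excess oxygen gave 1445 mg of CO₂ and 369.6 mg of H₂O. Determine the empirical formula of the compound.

C4H5O

mol C = 1.445 g CO₂ ÷ 44.009 g/mol = 0.032834 mol
mol H = 2 × 0.3696 g H₂O ÷ 18.015 g/mol = 0.041032 mol
mass O = 0.5670 − (0.39437 + 0.041361) = 0.13127 g → mol O = 0.13127 ÷ 15.999 = 0.0082047 mol
Divide by the smallest (0.0082047 mol): C 4.002, H 5.001, O 1.000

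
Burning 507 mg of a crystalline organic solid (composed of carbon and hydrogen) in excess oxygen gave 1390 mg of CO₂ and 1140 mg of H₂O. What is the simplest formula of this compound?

mol C = 1.39 g CO₂ ÷ 44.009 g/mol = 0.03158 mol
mol H = 2 × 1.14 g H₂O ÷ 18.015 g/mol = 0.1266 mol
Divide by the smallest (0.03158 mol): C 1.000, H 4.007

CH4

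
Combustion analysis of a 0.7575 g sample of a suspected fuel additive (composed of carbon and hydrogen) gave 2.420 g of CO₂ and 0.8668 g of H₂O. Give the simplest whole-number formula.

mol C = 2.420 g CO₂ ÷ 44.009 g/mol = 0.054989 mol
mol H = 2 × 0.8668 g H₂O ÷ 18.015 g/mol = 0.096231 mol
Divide by the smallest (0.054989 mol): C 1.000, H 1.750
Multiplying each by 4 gives whole numbers: C 4.00, H 7.00

C4H7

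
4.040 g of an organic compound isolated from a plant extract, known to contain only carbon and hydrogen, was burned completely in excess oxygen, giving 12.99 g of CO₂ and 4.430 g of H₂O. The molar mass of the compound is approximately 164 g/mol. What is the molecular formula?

C12H20

mol C = 12.99 g CO₂ ÷ 44.009 g/mol = 0.29517 mol
mol H = 2 × 4.430 g H₂O ÷ 18.015 g/mol = 0.49181 mol
Divide by the smallest (0.29517 mol): C 1.000, H 1.666
Multiplying each by 3 gives whole numbers: C 3.00, H 5.00
Empirical formula: C3H5
Empirical-formula mass = 41.07 g/mol; 164 ÷ 41.07 ≈ 4, so the molecular formula is C12H20.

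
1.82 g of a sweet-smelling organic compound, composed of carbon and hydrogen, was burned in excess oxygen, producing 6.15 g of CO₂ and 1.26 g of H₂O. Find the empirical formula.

mol C = 6.15 g CO₂ ÷ 44.009 g/mol = 0.1397 mol
mol H = 2 × 1.26 g H₂O ÷ 18.015 g/mol = 0.1399 mol
Divide by the smallest (0.1397 mol): C 1.000, H 1.001

CH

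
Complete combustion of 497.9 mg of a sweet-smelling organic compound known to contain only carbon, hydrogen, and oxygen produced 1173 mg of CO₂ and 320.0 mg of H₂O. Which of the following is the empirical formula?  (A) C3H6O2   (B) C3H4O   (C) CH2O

(B) C3H4O

mol C = 1.173 g CO₂ ÷ 44.009 g/mol = 0.026654 mol
mol H = 2 × 0.3200 g H₂O ÷ 18.015 g/mol = 0.035526 mol
mass O = 0.4979 − (0.32014 + 0.035810) = 0.14195 g → mol O = 0.14195 ÷ 15.999 = 0.0088726 mol
Divide by the smallest (0.0088726 mol): C 3.004, H 4.004, O 1.000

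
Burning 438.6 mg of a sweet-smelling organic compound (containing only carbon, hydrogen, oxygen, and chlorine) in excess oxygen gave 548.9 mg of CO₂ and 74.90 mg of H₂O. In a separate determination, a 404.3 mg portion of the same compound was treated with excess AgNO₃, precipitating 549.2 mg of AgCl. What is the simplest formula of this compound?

mol C = 0.5489 g CO₂ ÷ 44.009 g/mol = 0.012472 mol
mol H = 2 × 0.07490 g H₂O ÷ 18.015 g/mol = 0.0083153 mol
From the AgCl data: mol Cl per gram of compound = (0.5492 ÷ 143.318) ÷ 0.4043 = 0.0094782 mol/g, so in the 0.4386 g combustion sample mol Cl = 0.0041571 mol
mass O = 0.4386 − (0.14981 + 0.0083818 + 0.14737) = 0.13304 g → mol O = 0.13304 ÷ 15.999 = 0.0083156 mol
Divide by the smallest (0.0041571 mol): C 3.000, H 2.000, Cl 1.000, O 2.000

C3H2ClO2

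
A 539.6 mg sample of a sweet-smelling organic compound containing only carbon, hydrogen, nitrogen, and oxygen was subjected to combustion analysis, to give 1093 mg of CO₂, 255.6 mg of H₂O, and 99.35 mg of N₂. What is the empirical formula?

C7H8N2O2

mol C = 1.093 g CO₂ ÷ 44.009 g/mol = 0.024836 mol
mol H = 2 × 0.2556 g H₂O ÷ 18.015 g/mol = 0.028376 mol
mol N = 2 × 0.09935 g N₂ ÷ 28.014 g/mol = 0.0070929 mol
mass O = 0.5396 − (0.29830 + 0.028603 + 0.099350) = 0.11334 g → mol O = 0.11334 ÷ 15.999 = 0.0070844 mol
Divide by the smallest (0.0070844 mol): C 3.506, H 4.005, N 1.001, O 1.000
Multiplying each by 2 gives whole numbers: C 7.01, H 8.01, N 2.00, O 2.00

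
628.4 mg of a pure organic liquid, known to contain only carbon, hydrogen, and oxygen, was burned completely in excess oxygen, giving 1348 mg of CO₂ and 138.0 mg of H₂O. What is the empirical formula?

mol C = 1.348 g CO₂ ÷ 44.009 g/mol = 0.030630 mol
mol H = 2 × 0.1380 g H₂O ÷ 18.015 g/mol = 0.015321 mol
mass O = 0.6284 − (0.36790 + 0.015443) = 0.24506 g → mol O = 0.24506 ÷ 15.999 = 0.015317 mol
Divide by the smallest (0.015317 mol): C 2.000, H 1.000, O 1.000

C2HO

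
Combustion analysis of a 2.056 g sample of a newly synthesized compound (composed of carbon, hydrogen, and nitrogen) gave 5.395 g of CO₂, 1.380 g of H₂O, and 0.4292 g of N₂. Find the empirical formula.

mol C = 5.395 g CO₂ ÷ 44.009 g/mol = 0.12259 mol
mol H = 2 × 1.380 g H₂O ÷ 18.015 g/mol = 0.15321 mol
mol N = 2 × 0.4292 g N₂ ÷ 28.014 g/mol = 0.030642 mol
Divide by the smallest (0.030642 mol): C 4.001, H 5.000, N 1.000

C4H5N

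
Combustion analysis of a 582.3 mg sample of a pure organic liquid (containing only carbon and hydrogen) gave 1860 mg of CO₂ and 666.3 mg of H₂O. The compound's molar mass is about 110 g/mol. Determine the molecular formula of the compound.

C8H14

mol C = 1.860 g CO₂ ÷ 44.009 g/mol = 0.042264 mol
mol H = 2 × 0.6663 g H₂O ÷ 18.015 g/mol = 0.073972 mol
Divide by the smallest (0.042264 mol): C 1.000, H 1.750
Multiplying each by 4 gives whole numbers: C 4.00, H 7.00
Empirical formula: C4H7
Empirical-formula mass = 55.10 g/mol; 110 ÷ 55.10 ≈ 2, so the molecular formula is C8H14.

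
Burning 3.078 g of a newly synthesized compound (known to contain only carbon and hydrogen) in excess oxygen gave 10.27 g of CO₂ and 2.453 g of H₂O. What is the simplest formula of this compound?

C6H7

mol C = 10.27 g CO₂ ÷ 44.009 g/mol = 0.23336 mol
mol H = 2 × 2.453 g H₂O ÷ 18.015 g/mol = 0.27233 mol
Divide by the smallest (0.23336 mol): C 1.000, H 1.167
Multiplying each by 6 gives whole numbers: C 6.00, H 7.00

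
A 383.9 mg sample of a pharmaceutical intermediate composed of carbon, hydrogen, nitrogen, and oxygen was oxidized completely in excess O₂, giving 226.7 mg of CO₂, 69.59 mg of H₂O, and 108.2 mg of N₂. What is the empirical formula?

C2H3N3O5

mol C = 0.2267 g CO₂ ÷ 44.009 g/mol = 0.0051512 mol
mol H = 2 × 0.06959 g H₂O ÷ 18.015 g/mol = 0.0077258 mol
mol N = 2 × 0.1082 g N₂ ÷ 28.014 g/mol = 0.0077247 mol
mass O = 0.3839 − (0.061871 + 0.0077876 + 0.10820) = 0.20604 g → mol O = 0.20604 ÷ 15.999 = 0.012878 mol
Divide by the smallest (0.0051512 mol): C 1.000, H 1.500, N 1.500, O 2.500
Multiplying each by 2 gives whole numbers: C 2.00, H 3.00, N 3.00, O 5.00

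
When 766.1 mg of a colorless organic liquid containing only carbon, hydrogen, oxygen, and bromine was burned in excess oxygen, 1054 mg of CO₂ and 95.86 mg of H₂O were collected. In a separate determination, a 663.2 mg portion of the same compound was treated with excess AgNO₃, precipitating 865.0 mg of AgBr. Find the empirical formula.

C9H4Br2O

mol C = 1.054 g CO₂ ÷ 44.009 g/mol = 0.023950 mol
mol H = 2 × 0.09586 g H₂O ÷ 18.015 g/mol = 0.010642 mol
From the AgBr data: mol Br per gram of compound = (0.8650 ÷ 187.772) ÷ 0.6632 = 0.0069461 mol/g, so in the 0.7661 g combustion sample mol Br = 0.0053214 mol
mass O = 0.7661 − (0.28766 + 0.010727 + 0.42520) = 0.042512 g → mol O = 0.042512 ÷ 15.999 = 0.0026572 mol
Divide by the smallest (0.0026572 mol): C 9.013, H 4.005, Br 2.003, O 1.000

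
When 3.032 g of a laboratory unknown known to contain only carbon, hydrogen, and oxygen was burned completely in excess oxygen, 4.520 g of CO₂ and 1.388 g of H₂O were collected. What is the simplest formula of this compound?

C2H3O2

mol C = 4.520 g CO₂ ÷ 44.009 g/mol = 0.10271 mol
mol H = 2 × 1.388 g H₂O ÷ 18.015 g/mol = 0.15409 mol
mass O = 3.032 − (1.2336 + 0.15533) = 1.6431 g → mol O = 1.6431 ÷ 15.999 = 0.10270 mol
Divide by the smallest (0.10270 mol): C 1.000, H 1.500, O 1.000
Multiplying each by 2 gives whole numbers: C 2.00, H 3.00, O 2.00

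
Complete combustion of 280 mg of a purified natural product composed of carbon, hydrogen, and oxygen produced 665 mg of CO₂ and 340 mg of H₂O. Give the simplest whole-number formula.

C4H10O

mol C = 0.665 g CO₂ ÷ 44.009 g/mol = 0.01511 mol
mol H = 2 × 0.340 g H₂O ÷ 18.015 g/mol = 0.03775 mol
mass O = 0.280 − (0.1815 + 0.03805) = 0.06046 g → mol O = 0.06046 ÷ 15.999 = 0.003779 mol
Divide by the smallest (0.003779 mol): C 3.999, H 9.989, O 1.000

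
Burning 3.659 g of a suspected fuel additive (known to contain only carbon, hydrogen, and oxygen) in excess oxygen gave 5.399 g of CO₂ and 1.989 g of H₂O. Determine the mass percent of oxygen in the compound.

53.65%

mol C = 5.399 g CO₂ ÷ 44.009 g/mol = 0.12268 mol
mol H = 2 × 1.989 g H₂O ÷ 18.015 g/mol = 0.22082 mol
mass O = 3.659 − (1.4735 + 0.22258) = 1.9629 g → mol O = 1.9629 ÷ 15.999 = 0.12269 mol
mass % O = 1.9629 g ÷ 3.659 g × 100%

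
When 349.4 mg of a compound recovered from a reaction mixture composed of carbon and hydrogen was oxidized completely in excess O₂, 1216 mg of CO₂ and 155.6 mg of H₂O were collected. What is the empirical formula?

C8H5

mol C = 1.216 g CO₂ ÷ 44.009 g/mol = 0.027631 mol
mol H = 2 × 0.1556 g H₂O ÷ 18.015 g/mol = 0.017274 mol
Divide by the smallest (0.017274 mol): C 1.600, H 1.000
Multiplying each by 5 gives whole numbers: C 8.00, H 5.00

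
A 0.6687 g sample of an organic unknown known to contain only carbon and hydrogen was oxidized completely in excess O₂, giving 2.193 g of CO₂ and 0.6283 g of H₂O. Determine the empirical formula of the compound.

C5H7

mol C = 2.193 g CO₂ ÷ 44.009 g/mol = 0.049831 mol
mol H = 2 × 0.6283 g H₂O ÷ 18.015 g/mol = 0.069753 mol
Divide by the smallest (0.049831 mol): C 1.000, H 1.400
Multiplying each by 5 gives whole numbers: C 5.00, H 7.00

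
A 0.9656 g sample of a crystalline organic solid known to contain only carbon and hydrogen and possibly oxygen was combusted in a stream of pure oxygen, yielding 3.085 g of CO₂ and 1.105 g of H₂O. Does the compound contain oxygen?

no

mol C = 3.085 g CO₂ ÷ 44.009 g/mol = 0.070099 mol
mol H = 2 × 1.105 g H₂O ÷ 18.015 g/mol = 0.12268 mol
C and H together account for 0.96562 g — essentially the entire 0.9656 g sample — so the compound contains no oxygen.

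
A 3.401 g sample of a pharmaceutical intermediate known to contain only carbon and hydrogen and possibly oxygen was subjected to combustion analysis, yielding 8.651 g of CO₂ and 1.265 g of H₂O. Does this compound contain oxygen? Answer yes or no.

mol C = 8.651 g CO₂ ÷ 44.009 g/mol = 0.19657 mol
mol H = 2 × 1.265 g H₂O ÷ 18.015 g/mol = 0.14044 mol
C and H account for only 2.5026 g of the 3.401 g sample; the remaining 0.89839 g must be oxygen.

yes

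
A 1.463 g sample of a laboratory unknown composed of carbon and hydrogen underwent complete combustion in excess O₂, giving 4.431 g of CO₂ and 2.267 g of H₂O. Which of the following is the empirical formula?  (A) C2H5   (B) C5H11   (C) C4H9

(A) C2H5

mol C = 4.431 g CO₂ ÷ 44.009 g/mol = 0.10068 mol
mol H = 2 × 2.267 g H₂O ÷ 18.015 g/mol = 0.25168 mol
Divide by the smallest (0.10068 mol): C 1.000, H 2.500
Multiplying each by 2 gives whole numbers: C 2.00, H 5.00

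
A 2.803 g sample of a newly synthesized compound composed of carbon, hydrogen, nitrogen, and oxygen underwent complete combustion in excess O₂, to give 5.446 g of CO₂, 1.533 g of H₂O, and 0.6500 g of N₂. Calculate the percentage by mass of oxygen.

17.66%

mol C = 5.446 g CO₂ ÷ 44.009 g/mol = 0.12375 mol
mol H = 2 × 1.533 g H₂O ÷ 18.015 g/mol = 0.17019 mol
mol N = 2 × 0.6500 g N₂ ÷ 28.014 g/mol = 0.046405 mol
mass O = 2.803 − (1.4863 + 0.17155 + 0.65000) = 0.49512 g → mol O = 0.49512 ÷ 15.999 = 0.030947 mol
mass % O = 0.49512 g ÷ 2.803 g × 100%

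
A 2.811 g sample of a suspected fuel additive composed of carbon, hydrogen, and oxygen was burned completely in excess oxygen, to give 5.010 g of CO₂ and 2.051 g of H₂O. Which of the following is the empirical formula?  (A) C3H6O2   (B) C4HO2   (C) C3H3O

(A) C3H6O2

mol C = 5.010 g CO₂ ÷ 44.009 g/mol = 0.11384 mol
mol H = 2 × 2.051 g H₂O ÷ 18.015 g/mol = 0.22770 mol
mass O = 2.811 − (1.3673 + 0.22952) = 1.2141 g → mol O = 1.2141 ÷ 15.999 = 0.075889 mol
Divide by the smallest (0.075889 mol): C 1.500, H 3.000, O 1.000
Multiplying each by 2 gives whole numbers: C 3.00, H 6.00, O 2.00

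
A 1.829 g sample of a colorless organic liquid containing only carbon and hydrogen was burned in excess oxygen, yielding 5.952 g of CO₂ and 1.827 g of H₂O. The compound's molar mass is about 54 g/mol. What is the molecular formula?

mol C = 5.952 g CO₂ ÷ 44.009 g/mol = 0.13525 mol
mol H = 2 × 1.827 g H₂O ÷ 18.015 g/mol = 0.20283 mol
Divide by the smallest (0.13525 mol): C 1.000, H 1.500
Multiplying each by 2 gives whole numbers: C 2.00, H 3.00
Empirical formula: C2H3
Empirical-formula mass = 27.05 g/mol; 54 ÷ 27.05 ≈ 2, so the molecular formula is C4H6.

C4H6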